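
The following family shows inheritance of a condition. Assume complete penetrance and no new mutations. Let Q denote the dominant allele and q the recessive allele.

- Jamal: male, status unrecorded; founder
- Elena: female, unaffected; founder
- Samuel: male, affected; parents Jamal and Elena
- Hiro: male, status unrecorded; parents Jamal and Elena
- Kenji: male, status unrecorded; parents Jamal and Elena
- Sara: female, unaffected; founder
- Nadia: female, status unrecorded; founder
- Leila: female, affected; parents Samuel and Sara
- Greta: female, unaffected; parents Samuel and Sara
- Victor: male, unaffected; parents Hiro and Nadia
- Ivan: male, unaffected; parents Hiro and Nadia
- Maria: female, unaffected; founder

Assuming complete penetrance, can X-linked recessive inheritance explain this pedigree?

Yes

A consistent assignment under X-linked recessive exists: Jamal X^Q Y, Elena X^Q X^q, Samuel X^q Y, Hiro X^Q Y, Kenji X^Q Y, Sara X^Q X^q, Nadia X^Q X^Q, Leila X^q X^q, Greta X^Q X^q, Victor X^Q Y, Ivan X^Q Y, Maria X^Q X^Q.
In this assignment every recorded phenotype matches its genotype and every non-founder's genotype is obtainable from its parents' genotypes, so the pedigree is consistent.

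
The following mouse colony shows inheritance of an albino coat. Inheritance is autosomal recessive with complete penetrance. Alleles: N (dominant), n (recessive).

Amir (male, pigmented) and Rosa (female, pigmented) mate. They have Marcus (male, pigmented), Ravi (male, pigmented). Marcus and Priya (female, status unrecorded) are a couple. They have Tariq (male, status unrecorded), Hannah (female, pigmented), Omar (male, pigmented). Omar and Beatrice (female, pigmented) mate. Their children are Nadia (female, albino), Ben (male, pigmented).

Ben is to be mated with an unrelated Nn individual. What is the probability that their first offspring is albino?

Omar is pigmented so carries N and passed n to Nadia (nn), so Omar is Nn.
Beatrice is pigmented so carries N and passed n to Nadia (nn), so Beatrice is Nn.
Ben is a pigmented offspring of Omar (Nn) × Beatrice (Nn), whose cross gives 1/4 NN : 1/2 Nn : 1/4 nn; conditioning on being pigmented, Ben is NN with probability 1/3, Nn with probability 2/3.
Summing over parental genotype combinations, P(offspring is albino) = 2/3·1/4 = 1/6.

1/6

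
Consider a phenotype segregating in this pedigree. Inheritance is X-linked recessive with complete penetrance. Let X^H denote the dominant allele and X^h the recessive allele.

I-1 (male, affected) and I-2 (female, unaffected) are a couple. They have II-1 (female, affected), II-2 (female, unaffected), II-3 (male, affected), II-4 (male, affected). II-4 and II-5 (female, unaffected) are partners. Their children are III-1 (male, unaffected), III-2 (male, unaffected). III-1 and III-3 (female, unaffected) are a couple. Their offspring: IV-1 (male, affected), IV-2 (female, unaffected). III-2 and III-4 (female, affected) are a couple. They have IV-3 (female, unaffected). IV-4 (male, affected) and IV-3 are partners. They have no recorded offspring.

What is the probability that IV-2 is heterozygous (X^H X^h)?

1/2

III-1 is unaffected, so III-1 is X^H Y.
III-3 is unaffected so carries H and passed h to IV-1 (X^h Y), so III-3 is X^H X^h.
Their cross gives offspring ratios 1/2 X^H X^H : 1/2 X^H X^h. Conditioning on IV-2 being unaffected, P(X^H X^h) = 1/2 / 1 = 1/2.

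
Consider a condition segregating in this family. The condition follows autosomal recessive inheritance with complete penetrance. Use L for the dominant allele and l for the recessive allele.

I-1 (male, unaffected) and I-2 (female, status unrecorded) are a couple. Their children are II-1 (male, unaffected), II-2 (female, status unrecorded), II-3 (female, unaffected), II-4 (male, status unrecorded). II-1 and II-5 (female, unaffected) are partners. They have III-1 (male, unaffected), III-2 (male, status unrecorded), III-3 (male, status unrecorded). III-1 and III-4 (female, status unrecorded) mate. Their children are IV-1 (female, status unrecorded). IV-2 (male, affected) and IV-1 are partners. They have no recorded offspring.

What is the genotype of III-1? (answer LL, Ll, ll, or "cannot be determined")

III-1's phenotype allows LL or Ll, and no parent or child forces a single allele at both positions; consistent genotype assignments exist with III-1 as LL or Ll.

cannot be determined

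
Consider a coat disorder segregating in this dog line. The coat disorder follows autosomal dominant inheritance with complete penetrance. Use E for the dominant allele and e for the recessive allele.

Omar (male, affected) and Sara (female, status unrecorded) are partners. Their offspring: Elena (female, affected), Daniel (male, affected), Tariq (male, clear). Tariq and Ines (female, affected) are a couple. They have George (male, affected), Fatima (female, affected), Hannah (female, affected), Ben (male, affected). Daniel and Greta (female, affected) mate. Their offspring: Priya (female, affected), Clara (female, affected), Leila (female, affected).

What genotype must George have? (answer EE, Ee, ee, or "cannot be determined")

From phenotype alone, George is EE or Ee.
George is affected so carries E and received e from Tariq (ee), so George is Ee.

Ee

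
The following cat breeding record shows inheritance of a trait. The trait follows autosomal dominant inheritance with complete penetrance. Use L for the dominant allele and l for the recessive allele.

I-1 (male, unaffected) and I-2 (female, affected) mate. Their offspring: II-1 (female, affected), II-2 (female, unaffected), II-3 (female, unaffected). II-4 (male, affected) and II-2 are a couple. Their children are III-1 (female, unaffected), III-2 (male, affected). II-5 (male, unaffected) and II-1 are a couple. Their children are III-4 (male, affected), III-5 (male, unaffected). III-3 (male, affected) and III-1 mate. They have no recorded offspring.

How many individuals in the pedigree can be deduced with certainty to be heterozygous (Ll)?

5

Obligate heterozygotes: I-2 is affected so carries L and passed l to II-2 (ll), so I-2 is Ll; II-1 is affected so carries L and received l from I-1 (ll), so II-1 is Ll; II-4 is affected so carries L and passed l to III-1 (ll), so II-4 is Ll; III-2 is affected so carries L and received l from II-2 (ll), so III-2 is Ll; III-4 is affected so carries L and received l from II-5 (ll), so III-4 is Ll.
Every other individual is either homozygous by phenotype or has at least one consistent homozygous assignment, so the count is 5.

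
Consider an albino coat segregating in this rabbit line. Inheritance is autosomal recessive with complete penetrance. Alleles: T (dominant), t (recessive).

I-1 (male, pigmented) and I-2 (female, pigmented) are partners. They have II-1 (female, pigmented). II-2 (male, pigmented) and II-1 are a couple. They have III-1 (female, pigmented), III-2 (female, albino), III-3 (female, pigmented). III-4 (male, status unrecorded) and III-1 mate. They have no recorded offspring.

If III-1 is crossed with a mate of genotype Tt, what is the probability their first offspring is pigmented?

5/6

II-2 is pigmented so carries T and passed t to III-2 (tt), so II-2 is Tt.
II-1 is pigmented so carries T and passed t to III-2 (tt), so II-1 is Tt.
III-1 is a pigmented offspring of II-2 (Tt) × II-1 (Tt), whose cross gives 1/4 TT : 1/2 Tt : 1/4 tt; conditioning on being pigmented, III-1 is TT with probability 1/3, Tt with probability 2/3.
Summing over parental genotype combinations, P(offspring is pigmented) = 1/3·1 + 2/3·3/4 = 5/6.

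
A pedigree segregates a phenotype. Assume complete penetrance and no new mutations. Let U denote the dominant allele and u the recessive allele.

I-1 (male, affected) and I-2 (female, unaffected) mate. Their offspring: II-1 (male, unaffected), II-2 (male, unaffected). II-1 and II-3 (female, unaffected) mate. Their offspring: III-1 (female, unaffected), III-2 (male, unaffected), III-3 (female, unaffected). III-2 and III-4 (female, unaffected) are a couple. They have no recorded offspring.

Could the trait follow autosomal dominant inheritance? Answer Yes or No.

Yes

A consistent assignment under autosomal dominant exists: I-1 Uu, I-2 uu, II-1 uu, II-2 uu, II-3 uu, III-1 uu, III-2 uu, III-3 uu, III-4 uu.
In this assignment every recorded phenotype matches its genotype and every non-founder's genotype is obtainable from its parents' genotypes, so the pedigree is consistent.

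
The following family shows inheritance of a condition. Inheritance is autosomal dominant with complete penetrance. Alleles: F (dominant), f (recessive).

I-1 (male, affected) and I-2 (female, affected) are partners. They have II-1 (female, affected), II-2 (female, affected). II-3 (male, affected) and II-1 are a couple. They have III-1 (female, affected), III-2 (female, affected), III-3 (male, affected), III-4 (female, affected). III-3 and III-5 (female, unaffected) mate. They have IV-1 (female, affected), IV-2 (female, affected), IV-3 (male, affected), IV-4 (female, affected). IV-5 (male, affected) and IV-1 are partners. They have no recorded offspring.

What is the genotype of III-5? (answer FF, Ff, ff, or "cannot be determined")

ff

III-5 is unaffected, so III-5 is ff.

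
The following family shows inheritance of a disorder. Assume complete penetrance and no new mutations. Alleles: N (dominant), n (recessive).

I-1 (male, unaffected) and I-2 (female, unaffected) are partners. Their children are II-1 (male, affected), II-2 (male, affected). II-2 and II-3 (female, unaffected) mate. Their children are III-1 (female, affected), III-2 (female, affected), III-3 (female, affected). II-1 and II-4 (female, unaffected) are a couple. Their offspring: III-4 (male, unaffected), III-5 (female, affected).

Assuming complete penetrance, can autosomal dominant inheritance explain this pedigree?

No

Under autosomal dominant, II-1 (affected, male) cannot arise from I-1 (unaffected) × I-2 (unaffected).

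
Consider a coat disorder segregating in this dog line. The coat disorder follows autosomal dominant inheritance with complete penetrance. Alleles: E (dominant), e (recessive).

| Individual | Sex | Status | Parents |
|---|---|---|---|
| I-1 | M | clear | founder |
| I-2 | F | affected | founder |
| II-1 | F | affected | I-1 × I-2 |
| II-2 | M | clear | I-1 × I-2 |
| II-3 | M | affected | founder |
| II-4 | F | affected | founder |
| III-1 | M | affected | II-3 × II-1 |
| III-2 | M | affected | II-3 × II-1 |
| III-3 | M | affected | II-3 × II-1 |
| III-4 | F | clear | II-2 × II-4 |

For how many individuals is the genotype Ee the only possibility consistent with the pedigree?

3

Obligate heterozygotes: I-2 is affected so carries E and passed e to II-2 (ee), so I-2 is Ee; II-1 is affected so carries E and received e from I-1 (ee), so II-1 is Ee; II-4 is affected so carries E and passed e to III-4 (ee), so II-4 is Ee.
Every other individual is either homozygous by phenotype or has at least one consistent homozygous assignment, so the count is 3.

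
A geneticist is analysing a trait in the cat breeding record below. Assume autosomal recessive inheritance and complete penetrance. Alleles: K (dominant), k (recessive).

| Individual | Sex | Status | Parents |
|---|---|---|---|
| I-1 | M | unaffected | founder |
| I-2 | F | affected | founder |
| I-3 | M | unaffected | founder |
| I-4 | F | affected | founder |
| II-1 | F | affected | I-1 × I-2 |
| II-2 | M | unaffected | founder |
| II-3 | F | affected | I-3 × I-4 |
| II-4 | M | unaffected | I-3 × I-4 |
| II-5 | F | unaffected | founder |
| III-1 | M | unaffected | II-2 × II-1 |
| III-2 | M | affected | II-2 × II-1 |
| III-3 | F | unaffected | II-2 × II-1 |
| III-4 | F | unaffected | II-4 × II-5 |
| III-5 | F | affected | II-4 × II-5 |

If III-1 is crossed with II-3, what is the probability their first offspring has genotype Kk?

1/2

III-1 is unaffected so carries K and received k from II-1 (kk), so III-1 is Kk.
II-3 is affected, so II-3 is kk.
The cross gives 1/2 Kk : 1/2 kk, so P(offspring has genotype Kk) = 1/2.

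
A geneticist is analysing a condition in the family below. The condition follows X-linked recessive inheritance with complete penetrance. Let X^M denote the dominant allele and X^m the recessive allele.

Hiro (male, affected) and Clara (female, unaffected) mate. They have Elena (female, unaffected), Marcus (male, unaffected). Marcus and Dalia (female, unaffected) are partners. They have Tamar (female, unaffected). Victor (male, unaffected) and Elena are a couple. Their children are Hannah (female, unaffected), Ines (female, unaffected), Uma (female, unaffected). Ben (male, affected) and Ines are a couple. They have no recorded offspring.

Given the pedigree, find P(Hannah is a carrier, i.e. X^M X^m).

1/2

Victor is unaffected, so Victor is X^M Y.
Elena is unaffected so carries M and received m from Hiro (X^m Y), so Elena is X^M X^m.
Their cross gives offspring ratios 1/2 X^M X^M : 1/2 X^M X^m. Conditioning on Hannah being unaffected, P(X^M X^m) = 1/2 / 1 = 1/2.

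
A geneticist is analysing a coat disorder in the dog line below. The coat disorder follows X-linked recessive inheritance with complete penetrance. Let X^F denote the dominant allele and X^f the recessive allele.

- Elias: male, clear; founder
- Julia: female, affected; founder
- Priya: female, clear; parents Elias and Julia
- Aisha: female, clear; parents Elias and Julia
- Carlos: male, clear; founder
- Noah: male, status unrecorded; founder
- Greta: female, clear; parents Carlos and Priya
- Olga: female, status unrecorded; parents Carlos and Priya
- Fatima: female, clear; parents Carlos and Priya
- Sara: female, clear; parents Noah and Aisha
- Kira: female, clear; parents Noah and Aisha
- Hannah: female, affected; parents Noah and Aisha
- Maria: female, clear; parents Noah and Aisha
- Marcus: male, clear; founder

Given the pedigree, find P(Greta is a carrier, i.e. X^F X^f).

1/2

Carlos is clear, so Carlos is X^F Y.
Priya is clear so carries F and received f from Julia (X^f X^f), so Priya is X^F X^f.
Their cross gives offspring ratios 1/2 X^F X^F : 1/2 X^F X^f. Conditioning on Greta being clear, P(X^F X^f) = 1/2 / 1 = 1/2.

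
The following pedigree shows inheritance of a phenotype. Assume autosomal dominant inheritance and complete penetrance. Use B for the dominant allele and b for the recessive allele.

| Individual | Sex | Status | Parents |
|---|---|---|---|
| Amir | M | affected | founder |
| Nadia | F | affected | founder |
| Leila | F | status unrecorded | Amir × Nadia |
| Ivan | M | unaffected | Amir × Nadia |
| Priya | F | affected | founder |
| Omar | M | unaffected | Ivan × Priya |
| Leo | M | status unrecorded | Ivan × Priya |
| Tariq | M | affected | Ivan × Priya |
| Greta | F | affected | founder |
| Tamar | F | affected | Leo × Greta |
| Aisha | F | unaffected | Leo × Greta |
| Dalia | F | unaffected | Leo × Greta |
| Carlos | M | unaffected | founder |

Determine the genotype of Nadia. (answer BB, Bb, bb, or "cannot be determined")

Bb

From phenotype alone, Nadia is BB or Bb.
Nadia is affected so carries B and passed b to Ivan (bb), so Nadia is Bb.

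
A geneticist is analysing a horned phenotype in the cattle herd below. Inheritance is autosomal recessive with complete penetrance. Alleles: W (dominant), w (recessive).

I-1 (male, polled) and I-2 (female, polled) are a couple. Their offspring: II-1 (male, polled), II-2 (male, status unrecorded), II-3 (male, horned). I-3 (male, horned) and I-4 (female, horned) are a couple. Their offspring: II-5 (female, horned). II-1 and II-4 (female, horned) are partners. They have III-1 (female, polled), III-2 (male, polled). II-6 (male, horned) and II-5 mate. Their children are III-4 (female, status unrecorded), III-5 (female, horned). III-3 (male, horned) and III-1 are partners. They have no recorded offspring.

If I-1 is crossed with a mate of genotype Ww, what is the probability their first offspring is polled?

I-1 is polled so carries W and passed w to II-3 (ww), so I-1 is Ww.
The cross gives 1/4 WW : 1/2 Ww : 1/4 ww, so P(offspring is polled) = 3/4.

3/4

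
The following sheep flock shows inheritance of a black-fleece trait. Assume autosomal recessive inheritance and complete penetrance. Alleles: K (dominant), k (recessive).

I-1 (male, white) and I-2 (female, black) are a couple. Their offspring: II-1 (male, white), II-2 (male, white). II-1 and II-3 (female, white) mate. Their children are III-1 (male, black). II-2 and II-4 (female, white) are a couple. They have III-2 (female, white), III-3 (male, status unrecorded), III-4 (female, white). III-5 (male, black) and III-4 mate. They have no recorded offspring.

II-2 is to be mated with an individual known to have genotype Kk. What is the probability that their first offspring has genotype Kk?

1/2

II-2 is white so carries K and received k from I-2 (kk), so II-2 is Kk.
The cross gives 1/4 KK : 1/2 Kk : 1/4 kk, so P(offspring has genotype Kk) = 1/2.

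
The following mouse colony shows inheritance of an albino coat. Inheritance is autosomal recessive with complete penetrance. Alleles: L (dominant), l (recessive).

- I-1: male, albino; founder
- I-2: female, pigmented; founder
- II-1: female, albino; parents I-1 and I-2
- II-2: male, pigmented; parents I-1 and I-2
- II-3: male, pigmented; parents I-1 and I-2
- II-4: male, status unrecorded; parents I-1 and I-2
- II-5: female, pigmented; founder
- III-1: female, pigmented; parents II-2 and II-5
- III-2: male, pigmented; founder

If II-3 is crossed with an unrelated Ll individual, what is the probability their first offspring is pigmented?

3/4

II-3 is pigmented so carries L and received l from I-1 (ll), so II-3 is Ll.
The cross gives 1/4 LL : 1/2 Ll : 1/4 ll, so P(offspring is pigmented) = 3/4.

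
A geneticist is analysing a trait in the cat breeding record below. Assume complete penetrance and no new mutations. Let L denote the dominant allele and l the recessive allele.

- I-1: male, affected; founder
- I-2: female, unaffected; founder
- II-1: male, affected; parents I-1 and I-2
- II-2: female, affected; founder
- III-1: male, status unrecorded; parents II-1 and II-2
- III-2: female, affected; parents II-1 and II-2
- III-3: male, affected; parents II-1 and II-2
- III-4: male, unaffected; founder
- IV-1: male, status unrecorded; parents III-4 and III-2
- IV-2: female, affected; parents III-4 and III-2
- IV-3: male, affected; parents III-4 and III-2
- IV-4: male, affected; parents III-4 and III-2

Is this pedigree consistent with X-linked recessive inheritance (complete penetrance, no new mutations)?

No

Under X-linked recessive, IV-2 (affected, female) cannot arise from III-4 (unaffected) × III-2 (affected).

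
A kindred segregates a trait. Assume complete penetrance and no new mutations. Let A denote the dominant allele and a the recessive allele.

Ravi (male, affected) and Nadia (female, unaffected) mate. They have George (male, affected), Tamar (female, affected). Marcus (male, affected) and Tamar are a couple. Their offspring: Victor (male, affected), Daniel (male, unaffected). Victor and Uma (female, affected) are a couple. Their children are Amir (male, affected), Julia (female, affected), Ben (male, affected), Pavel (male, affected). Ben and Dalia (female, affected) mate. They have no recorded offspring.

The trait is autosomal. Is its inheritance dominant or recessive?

Marcus and Tamar are both affected yet have an unaffected child Daniel. Under a recessive model two affected parents are homozygous and every child would be affected, so the trait cannot be recessive.

dominant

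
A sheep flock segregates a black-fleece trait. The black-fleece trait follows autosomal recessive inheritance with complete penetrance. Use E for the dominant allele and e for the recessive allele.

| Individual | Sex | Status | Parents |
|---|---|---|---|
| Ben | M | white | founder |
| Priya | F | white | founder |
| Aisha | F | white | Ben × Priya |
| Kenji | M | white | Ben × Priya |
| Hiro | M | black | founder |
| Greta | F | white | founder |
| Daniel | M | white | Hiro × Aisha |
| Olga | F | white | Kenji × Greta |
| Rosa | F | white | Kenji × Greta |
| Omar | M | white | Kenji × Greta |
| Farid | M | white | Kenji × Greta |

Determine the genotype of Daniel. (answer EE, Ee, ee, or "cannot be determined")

Ee

From phenotype alone, Daniel is EE or Ee.
Daniel is white so carries E and received e from Hiro (ee), so Daniel is Ee.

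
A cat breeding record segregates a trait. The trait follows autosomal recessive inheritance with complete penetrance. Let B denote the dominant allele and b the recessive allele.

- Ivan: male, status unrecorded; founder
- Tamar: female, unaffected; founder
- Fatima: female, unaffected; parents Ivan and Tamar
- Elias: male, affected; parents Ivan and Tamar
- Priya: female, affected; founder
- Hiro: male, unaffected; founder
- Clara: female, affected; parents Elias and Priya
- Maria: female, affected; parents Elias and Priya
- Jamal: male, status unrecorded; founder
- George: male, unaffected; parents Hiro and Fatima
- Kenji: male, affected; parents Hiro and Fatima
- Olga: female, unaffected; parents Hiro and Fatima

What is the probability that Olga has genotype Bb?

Hiro is unaffected so carries B and passed b to Kenji (bb), so Hiro is Bb.
Fatima is unaffected so carries B and passed b to Kenji (bb), so Fatima is Bb.
Their cross gives offspring ratios 1/4 BB : 1/2 Bb : 1/4 bb. Conditioning on Olga being unaffected, P(Bb) = 1/2 / 3/4 = 2/3.

2/3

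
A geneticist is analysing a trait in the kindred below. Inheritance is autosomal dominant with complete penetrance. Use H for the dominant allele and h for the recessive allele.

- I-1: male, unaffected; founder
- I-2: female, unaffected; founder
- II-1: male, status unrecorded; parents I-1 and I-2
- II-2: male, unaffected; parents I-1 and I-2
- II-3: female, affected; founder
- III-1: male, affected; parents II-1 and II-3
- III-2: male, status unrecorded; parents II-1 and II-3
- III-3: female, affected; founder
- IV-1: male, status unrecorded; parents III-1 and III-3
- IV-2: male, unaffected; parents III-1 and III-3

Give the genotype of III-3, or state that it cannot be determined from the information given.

From phenotype alone, III-3 is HH or Hh.
III-3 is affected so carries H and passed h to IV-2 (hh), so III-3 is Hh.

Hh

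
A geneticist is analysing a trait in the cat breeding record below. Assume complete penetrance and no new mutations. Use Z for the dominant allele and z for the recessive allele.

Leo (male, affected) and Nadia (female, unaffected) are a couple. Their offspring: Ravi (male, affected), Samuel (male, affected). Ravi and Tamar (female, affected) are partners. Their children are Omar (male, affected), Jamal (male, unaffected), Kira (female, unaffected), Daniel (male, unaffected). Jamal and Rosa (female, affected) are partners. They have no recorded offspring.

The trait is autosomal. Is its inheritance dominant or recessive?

dominant

Ravi and Tamar are both affected yet have an unaffected child Jamal. Under a recessive model two affected parents are homozygous and every child would be affected, so the trait cannot be recessive.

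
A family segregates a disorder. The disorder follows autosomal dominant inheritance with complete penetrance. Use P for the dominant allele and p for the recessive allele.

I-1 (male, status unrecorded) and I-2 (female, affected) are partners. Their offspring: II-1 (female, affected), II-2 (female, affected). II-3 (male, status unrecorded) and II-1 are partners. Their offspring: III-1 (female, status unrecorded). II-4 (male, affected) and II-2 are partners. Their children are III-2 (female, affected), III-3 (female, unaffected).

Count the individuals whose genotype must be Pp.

2

Obligate heterozygotes: II-2 is affected so carries P and passed p to III-3 (pp), so II-2 is Pp; II-4 is affected so carries P and passed p to III-3 (pp), so II-4 is Pp.
Every other individual is either homozygous by phenotype or has at least one consistent homozygous assignment, so the count is 2.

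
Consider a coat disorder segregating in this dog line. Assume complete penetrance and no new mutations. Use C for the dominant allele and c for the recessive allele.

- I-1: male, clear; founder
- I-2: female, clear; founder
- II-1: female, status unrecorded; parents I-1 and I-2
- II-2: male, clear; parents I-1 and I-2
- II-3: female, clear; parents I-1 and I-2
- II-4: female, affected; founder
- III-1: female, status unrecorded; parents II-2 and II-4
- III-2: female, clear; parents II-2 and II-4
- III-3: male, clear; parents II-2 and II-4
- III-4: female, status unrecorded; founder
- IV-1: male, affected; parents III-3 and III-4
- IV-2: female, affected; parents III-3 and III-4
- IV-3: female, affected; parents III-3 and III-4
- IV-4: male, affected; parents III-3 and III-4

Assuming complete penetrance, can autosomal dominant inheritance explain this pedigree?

Yes

A consistent assignment under autosomal dominant exists: I-1 cc, I-2 cc, II-1 cc, II-2 cc, II-3 cc, II-4 Cc, III-1 Cc, III-2 cc, III-3 cc, III-4 CC, IV-1 Cc, IV-2 Cc, IV-3 Cc, IV-4 Cc.
In this assignment every recorded phenotype matches its genotype and every non-founder's genotype is obtainable from its parents' genotypes, so the pedigree is consistent.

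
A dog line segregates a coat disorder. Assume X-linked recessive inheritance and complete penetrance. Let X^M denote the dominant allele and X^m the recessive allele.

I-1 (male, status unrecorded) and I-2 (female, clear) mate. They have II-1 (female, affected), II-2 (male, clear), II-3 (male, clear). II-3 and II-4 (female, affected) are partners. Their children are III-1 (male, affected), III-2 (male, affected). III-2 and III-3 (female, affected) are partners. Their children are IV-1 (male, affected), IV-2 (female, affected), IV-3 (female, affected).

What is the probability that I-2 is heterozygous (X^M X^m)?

1

I-2 is clear so carries M and passed m to II-1 (X^m X^m), so I-2 is X^M X^m, giving P(X^M X^m) = 1.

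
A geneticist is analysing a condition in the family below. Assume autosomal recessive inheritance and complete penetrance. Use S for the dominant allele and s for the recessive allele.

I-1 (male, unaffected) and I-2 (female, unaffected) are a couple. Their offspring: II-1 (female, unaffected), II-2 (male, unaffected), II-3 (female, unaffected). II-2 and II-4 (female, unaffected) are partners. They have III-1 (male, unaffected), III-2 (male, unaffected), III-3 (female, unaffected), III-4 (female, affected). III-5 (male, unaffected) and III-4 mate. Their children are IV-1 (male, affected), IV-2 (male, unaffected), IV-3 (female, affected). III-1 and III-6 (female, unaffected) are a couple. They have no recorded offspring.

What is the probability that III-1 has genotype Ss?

2/3

II-2 is unaffected so carries S and passed s to III-4 (ss), so II-2 is Ss.
II-4 is unaffected so carries S and passed s to III-4 (ss), so II-4 is Ss.
Their cross gives offspring ratios 1/4 SS : 1/2 Ss : 1/4 ss. Conditioning on III-1 being unaffected, P(Ss) = 1/2 / 3/4 = 2/3.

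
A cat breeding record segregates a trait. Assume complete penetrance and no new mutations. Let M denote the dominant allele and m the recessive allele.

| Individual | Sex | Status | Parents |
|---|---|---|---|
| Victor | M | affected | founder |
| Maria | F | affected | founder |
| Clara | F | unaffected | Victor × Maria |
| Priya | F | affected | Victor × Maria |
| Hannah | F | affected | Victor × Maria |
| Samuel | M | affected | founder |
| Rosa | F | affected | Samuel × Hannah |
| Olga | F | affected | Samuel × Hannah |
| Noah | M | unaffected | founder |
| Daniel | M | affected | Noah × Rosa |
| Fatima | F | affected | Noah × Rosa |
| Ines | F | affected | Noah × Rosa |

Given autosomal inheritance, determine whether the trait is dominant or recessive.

dominant

Victor and Maria are both affected yet have an unaffected child Clara. Under a recessive model two affected parents are homozygous and every child would be affected, so the trait cannot be recessive.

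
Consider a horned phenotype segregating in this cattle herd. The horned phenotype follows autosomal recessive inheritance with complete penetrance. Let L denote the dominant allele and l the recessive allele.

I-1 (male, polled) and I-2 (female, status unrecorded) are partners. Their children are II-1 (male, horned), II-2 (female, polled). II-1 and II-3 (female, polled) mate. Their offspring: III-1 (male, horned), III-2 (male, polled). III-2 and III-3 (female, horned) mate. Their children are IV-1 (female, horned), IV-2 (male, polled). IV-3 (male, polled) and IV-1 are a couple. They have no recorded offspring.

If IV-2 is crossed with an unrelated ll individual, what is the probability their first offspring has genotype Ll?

IV-2 is polled so carries L and received l from III-3 (ll), so IV-2 is Ll.
The cross gives 1/2 Ll : 1/2 ll, so P(offspring has genotype Ll) = 1/2.

1/2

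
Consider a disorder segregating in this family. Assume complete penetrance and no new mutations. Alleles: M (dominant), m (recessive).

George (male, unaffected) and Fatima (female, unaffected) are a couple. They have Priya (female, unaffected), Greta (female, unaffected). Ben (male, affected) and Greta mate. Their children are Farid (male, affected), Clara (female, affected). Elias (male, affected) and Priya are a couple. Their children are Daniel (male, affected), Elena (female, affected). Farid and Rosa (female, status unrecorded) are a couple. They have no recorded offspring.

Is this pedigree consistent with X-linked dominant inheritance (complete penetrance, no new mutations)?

Under X-linked dominant, Farid (affected, male) cannot arise from Ben (affected) × Greta (unaffected).

No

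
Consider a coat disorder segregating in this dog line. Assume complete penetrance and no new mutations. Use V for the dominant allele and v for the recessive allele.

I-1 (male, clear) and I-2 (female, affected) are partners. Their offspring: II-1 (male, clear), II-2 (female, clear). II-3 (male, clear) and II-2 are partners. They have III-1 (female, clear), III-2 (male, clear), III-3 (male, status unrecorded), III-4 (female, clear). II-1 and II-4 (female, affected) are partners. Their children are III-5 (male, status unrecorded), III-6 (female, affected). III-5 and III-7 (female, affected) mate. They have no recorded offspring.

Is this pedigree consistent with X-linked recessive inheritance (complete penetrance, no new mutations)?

No

Under X-linked recessive, II-1 (clear, male) cannot arise from I-1 (clear) × I-2 (affected).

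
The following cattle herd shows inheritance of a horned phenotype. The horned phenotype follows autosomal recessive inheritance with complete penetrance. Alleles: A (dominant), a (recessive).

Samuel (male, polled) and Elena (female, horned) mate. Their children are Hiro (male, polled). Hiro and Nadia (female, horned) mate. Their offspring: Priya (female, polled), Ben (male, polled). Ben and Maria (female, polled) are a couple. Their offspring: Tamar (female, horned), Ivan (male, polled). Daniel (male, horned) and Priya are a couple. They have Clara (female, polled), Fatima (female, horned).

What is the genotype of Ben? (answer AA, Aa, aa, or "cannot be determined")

From phenotype alone, Ben is AA or Aa.
Ben is polled so carries A and received a from Nadia (aa), so Ben is Aa.

Aa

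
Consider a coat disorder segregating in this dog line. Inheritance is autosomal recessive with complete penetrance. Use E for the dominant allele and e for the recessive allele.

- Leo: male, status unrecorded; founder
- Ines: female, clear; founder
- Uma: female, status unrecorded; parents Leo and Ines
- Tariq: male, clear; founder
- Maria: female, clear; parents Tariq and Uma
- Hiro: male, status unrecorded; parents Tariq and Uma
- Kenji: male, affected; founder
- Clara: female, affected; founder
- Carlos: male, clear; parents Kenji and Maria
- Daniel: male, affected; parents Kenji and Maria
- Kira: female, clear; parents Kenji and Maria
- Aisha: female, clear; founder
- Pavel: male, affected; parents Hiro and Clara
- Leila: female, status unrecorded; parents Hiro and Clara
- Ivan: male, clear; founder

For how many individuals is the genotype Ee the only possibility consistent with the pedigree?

3

Obligate heterozygotes: Maria is clear so carries E and passed e to Daniel (ee), so Maria is Ee; Carlos is clear so carries E and received e from Kenji (ee), so Carlos is Ee; Kira is clear so carries E and received e from Kenji (ee), so Kira is Ee.
Every other individual is either homozygous by phenotype or has at least one consistent homozygous assignment, so the count is 3.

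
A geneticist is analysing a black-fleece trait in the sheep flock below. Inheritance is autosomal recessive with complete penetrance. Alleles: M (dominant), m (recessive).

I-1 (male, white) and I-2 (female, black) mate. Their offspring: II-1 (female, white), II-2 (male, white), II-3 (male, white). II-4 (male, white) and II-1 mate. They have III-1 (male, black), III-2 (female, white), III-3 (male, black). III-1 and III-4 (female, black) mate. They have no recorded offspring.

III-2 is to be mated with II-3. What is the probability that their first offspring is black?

1/6

II-4 is white so carries M and passed m to III-1 (mm), so II-4 is Mm.
II-1 is white so carries M and received m from I-2 (mm), so II-1 is Mm.
III-2 is a white offspring of II-4 (Mm) × II-1 (Mm), whose cross gives 1/4 MM : 1/2 Mm : 1/4 mm; conditioning on being white, III-2 is MM with probability 1/3, Mm with probability 2/3.
II-3 is white so carries M and received m from I-2 (mm), so II-3 is Mm.
Summing over parental genotype combinations, P(offspring is black) = 2/3·1/4 = 1/6.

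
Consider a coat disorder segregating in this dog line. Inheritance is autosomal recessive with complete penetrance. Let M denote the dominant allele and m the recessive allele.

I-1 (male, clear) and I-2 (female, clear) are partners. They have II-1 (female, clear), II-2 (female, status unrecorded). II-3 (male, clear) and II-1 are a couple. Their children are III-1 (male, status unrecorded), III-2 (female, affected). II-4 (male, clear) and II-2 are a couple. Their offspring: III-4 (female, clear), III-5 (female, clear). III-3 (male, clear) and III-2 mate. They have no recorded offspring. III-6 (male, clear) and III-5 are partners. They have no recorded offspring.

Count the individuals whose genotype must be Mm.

Obligate heterozygotes: II-1 is clear so carries M and passed m to III-2 (mm), so II-1 is Mm; II-3 is clear so carries M and passed m to III-2 (mm), so II-3 is Mm.
Every other individual is either homozygous by phenotype or has at least one consistent homozygous assignment, so the count is 2.

2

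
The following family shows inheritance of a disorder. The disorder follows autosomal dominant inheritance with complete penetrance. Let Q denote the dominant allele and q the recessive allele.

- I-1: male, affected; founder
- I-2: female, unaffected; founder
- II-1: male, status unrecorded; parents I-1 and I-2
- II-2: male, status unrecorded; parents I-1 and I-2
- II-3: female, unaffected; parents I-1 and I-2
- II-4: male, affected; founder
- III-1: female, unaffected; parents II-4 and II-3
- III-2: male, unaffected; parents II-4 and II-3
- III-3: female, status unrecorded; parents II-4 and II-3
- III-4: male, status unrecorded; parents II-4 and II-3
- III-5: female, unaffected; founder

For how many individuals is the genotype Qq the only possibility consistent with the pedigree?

2

Obligate heterozygotes: I-1 is affected so carries Q and passed q to II-3 (qq), so I-1 is Qq; II-4 is affected so carries Q and passed q to III-1 (qq), so II-4 is Qq.
Every other individual is either homozygous by phenotype or has at least one consistent homozygous assignment, so the count is 2.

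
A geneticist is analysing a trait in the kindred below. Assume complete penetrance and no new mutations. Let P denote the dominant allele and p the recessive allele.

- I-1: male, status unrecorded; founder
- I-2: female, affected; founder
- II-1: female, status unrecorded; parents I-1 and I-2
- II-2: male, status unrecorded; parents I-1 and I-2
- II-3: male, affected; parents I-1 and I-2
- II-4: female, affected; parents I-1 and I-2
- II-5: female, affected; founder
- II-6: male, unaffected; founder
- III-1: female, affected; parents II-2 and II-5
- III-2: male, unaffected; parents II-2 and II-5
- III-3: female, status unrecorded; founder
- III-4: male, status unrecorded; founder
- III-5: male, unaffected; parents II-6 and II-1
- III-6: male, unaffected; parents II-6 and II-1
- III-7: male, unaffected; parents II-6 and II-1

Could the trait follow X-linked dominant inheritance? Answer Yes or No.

A consistent assignment under X-linked dominant exists: I-1 X^P Y, I-2 X^P X^p, II-1 X^P X^p, II-2 X^P Y, II-3 X^P Y, II-4 X^P X^P, II-5 X^P X^p, II-6 X^p Y, III-1 X^P X^P, III-2 X^p Y, III-3 X^P X^P, III-4 X^P Y, III-5 X^p Y, III-6 X^p Y, III-7 X^p Y.
In this assignment every recorded phenotype matches its genotype and every non-founder's genotype is obtainable from its parents' genotypes, so the pedigree is consistent.

Yes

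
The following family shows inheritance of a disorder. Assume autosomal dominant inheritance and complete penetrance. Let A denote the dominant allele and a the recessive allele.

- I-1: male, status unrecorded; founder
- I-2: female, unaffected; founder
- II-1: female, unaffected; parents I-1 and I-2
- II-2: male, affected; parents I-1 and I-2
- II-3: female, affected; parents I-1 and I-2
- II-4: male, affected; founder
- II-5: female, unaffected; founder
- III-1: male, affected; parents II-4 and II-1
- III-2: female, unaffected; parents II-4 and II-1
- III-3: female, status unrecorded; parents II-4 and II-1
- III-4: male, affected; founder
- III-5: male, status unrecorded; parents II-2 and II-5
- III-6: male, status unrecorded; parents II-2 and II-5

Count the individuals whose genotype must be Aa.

5

Obligate heterozygotes: I-1 passed A to II-2 (Aa, whose a came from I-2) and passed a to II-1 (aa), so I-1 is Aa; II-2 is affected so carries A and received a from I-2 (aa), so II-2 is Aa; II-3 is affected so carries A and received a from I-2 (aa), so II-3 is Aa; II-4 is affected so carries A and passed a to III-2 (aa), so II-4 is Aa; III-1 is affected so carries A and received a from II-1 (aa), so III-1 is Aa.
Every other individual is either homozygous by phenotype or has at least one consistent homozygous assignment, so the count is 5.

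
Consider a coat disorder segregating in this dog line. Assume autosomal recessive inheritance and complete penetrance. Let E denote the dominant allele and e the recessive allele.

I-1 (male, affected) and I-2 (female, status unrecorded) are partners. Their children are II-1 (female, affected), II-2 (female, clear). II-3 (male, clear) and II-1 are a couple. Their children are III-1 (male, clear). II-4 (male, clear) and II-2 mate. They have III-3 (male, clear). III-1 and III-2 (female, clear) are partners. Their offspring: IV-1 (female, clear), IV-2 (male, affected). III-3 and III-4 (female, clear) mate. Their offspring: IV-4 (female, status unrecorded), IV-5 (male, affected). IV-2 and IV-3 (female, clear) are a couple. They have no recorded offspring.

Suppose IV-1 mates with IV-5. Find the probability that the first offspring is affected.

III-1 is clear so carries E and received e from II-1 (ee), so III-1 is Ee.
III-2 is clear so carries E and passed e to IV-2 (ee), so III-2 is Ee.
IV-1 is a clear offspring of III-1 (Ee) × III-2 (Ee), whose cross gives 1/4 EE : 1/2 Ee : 1/4 ee; conditioning on being clear, IV-1 is EE with probability 1/3, Ee with probability 2/3.
IV-5 is affected, so IV-5 is ee.
Summing over parental genotype combinations, P(offspring is affected) = 2/3·1/2 = 1/3.

1/3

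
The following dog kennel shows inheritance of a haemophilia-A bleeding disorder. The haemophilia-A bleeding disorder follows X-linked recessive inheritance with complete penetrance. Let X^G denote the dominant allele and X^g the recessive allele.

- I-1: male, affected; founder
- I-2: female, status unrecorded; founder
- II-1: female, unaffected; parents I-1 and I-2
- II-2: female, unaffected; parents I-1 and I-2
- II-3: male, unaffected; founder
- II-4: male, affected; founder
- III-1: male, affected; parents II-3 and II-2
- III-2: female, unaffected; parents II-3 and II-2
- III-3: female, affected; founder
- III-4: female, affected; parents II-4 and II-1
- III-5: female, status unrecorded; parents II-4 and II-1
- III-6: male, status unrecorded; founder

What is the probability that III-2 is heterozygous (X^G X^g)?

II-3 is unaffected, so II-3 is X^G Y.
II-2 is unaffected so carries G and received g from I-1 (X^g Y), so II-2 is X^G X^g.
Their cross gives offspring ratios 1/2 X^G X^G : 1/2 X^G X^g. Conditioning on III-2 being unaffected, P(X^G X^g) = 1/2 / 1 = 1/2.

1/2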